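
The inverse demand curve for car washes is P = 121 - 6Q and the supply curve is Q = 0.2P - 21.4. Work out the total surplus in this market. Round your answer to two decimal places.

Rewriting supply in inverse form: P = 107 + 5Q.
Set 121 - 6Q = 107 + 5Q, which gives 14 = 11Q, so Q* = 1.2727 and P* = 121 - 6(1.2727) = 113.3636.
Total surplus is the full triangle between the curves from 0 to Q*: (1/2)(1.2727)(121 - 107) = 8.9091.

8.91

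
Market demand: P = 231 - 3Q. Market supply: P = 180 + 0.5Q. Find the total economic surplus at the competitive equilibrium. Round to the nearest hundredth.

Equilibrium: 231 - 3Q = 180 + 0.5Q, so Q* = 14.5714 and P* = 187.2857.
CS = (1/2)(14.5714)(43.7143) = 318.4898 and PS = (1/2)(14.5714)(7.2857) = 53.0816, so total surplus = 371.5714.

371.57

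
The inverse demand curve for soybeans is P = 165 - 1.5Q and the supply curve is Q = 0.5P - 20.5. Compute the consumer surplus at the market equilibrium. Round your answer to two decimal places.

941.39

Rewriting supply in inverse form: P = 41 + 2Q.
Equilibrium: 165 - 1.5Q = 41 + 2Q, so Q* = 35.4286 and P* = 111.8571.
The demand choke price is 165, so CS = (1/2)(Q*)(165 - P*) = (1/2)(35.4286)(53.1429) = 941.3878.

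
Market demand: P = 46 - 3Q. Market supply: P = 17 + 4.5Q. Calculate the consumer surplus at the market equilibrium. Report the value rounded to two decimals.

Setting demand equal to supply, 29 = 7.5Q, so Q* = 3.8667 and P* = 34.4.
CS is the area between the demand curve and P* from 0 to Q*: (1/2)(3.8667)(11.6) = 22.4267.

22.43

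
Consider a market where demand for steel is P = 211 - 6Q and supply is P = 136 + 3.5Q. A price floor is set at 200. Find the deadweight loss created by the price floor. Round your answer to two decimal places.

Free-market equilibrium: 211 - 6Q = 136 + 3.5Q gives Q* = 7.8947, P* = 163.6316.
At the floor price 200, quantity demanded is (211 - 200)/6 = 1.8333; demand is the short side, so Q = 1.8333 trades at P = 200.
The lost-trades triangle has base Q* - 1.8333 = 6.0614 and height equal to the gap between the curves at Q = 1.8333, which is 200 - 142.4167 = 57.5833. DWL = (1/2)(6.0614)(57.5833) = 174.5179.

174.52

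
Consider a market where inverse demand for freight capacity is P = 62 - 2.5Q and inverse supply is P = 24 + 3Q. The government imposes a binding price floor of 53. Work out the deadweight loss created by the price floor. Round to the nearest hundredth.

30.11

Free-market equilibrium: 62 - 2.5Q = 24 + 3Q gives Q* = 6.9091, P* = 44.7273.
At the floor price 53, quantity demanded is (62 - 53)/2.5 = 3.6; demand is the short side, so Q = 3.6 trades at P = 53.
The lost-trades triangle has base Q* - 3.6 = 3.3091 and height equal to the gap between the curves at Q = 3.6, which is 53 - 34.8 = 18.2. DWL = (1/2)(3.3091)(18.2) = 30.1127.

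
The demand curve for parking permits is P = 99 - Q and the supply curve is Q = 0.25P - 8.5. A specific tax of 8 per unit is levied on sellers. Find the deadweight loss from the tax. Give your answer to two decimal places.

Rewriting supply in inverse form: P = 34 + 4Q.
Pre-tax equilibrium: 99 - Q = 34 + 4Q gives Q* = 13, P* = 86.
With the tax, sellers need 8 more per unit: 99 - Q = 34 + 4Q + 8, so Q_t = 11.4. Buyers pay P_b = 87.6; sellers receive P_s = P_b - 8 = 79.6.
The welfare triangle lost has base Q* - Q_t = 1.6 and height t = 8, so DWL = (1/2)(1.6)(8) = 6.4.

6.40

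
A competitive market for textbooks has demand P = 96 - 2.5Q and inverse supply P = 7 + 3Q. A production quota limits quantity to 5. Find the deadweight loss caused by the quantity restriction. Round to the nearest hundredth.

343.84

Unrestricted equilibrium: Q* = (96 - 7)/(2.5 + 3) = 16.1818.
At Q = 5 the demand price is 96 - 2.5(5) = 83.5 and the supply price is 7 + 3(5) = 22.
Deadweight loss is the triangle between the curves from 5 to 16.1818: (1/2)(83.5 - 22)(16.1818 - 5) = 343.8409.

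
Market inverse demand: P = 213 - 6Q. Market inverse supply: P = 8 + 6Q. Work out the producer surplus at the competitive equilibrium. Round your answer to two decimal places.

Equilibrium: 213 - 6Q = 8 + 6Q, so Q* = 17.0833 and P* = 110.5.
The supply curve's price intercept is 8, so PS = (1/2)(Q*)(P* - 8) = (1/2)(17.0833)(102.5) = 875.5208.

875.52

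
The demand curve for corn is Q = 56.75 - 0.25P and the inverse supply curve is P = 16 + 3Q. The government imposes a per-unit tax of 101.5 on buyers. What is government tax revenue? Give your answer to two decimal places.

1587.75

Rewriting demand in inverse form: P = 227 - 4Q.
Pre-tax equilibrium: 227 - 4Q = 16 + 3Q gives Q* = 30.1429, P* = 106.4286.
With the tax, buyers' net willingness to pay falls by 101.5: (227 - 101.5) - 4Q = 16 + 3Q, so Q_t = 15.6429. Buyers pay P_b = 164.4286; sellers receive P_s = P_b - 101.5 = 62.9286.
Tax revenue = t x Q_t = 101.5 x 15.6429 = 1587.75.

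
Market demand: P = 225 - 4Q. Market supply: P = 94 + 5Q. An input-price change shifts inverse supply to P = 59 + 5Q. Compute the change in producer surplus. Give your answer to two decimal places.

Initial equilibrium: Q_0 = 14.5556, P_0 = 166.7778; CS_0 = (1/2)(14.5556)(58.2222) = 423.7284, PS_0 = (1/2)(14.5556)(72.7778) = 529.6605.
New equilibrium: 225 - 4Q = 59 + 5Q gives Q_1 = 18.4444, P_1 = 151.2222; CS_1 = 680.3951, PS_1 = 850.4938.
Change in producer surplus = 850.4938 - 529.6605 = 320.8333.

320.83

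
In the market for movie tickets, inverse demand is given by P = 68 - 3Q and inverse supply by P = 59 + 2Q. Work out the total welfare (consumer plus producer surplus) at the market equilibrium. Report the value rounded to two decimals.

8.10

Set 68 - 3Q = 59 + 2Q, which gives 9 = 5Q, so Q* = 1.8 and P* = 68 - 3(1.8) = 62.6.
CS = (1/2)(1.8)(5.4) = 4.86 and PS = (1/2)(1.8)(3.6) = 3.24, so total surplus = 8.1.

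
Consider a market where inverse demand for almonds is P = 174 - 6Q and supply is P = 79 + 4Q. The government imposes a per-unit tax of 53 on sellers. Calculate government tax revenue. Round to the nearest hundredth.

Without the tax, 174 - 6Q = 79 + 4Q so Q* = 9.5 and P* = 117.
A tax on sellers shifts supply up by 53: 174 - 6Q = 79 + 4Q + 53, so Q_t = 4.2. Buyers pay P_b = 148.8; sellers receive P_s = P_b - 53 = 95.8.
Tax revenue = t x Q_t = 53 x 4.2 = 222.6.

222.60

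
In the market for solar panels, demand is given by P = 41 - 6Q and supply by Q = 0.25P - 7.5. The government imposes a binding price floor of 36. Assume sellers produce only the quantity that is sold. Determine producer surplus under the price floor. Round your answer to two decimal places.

Rewriting supply in inverse form: P = 30 + 4Q.
Without the control, 41 - 6Q = 30 + 4Q so Q* = 1.1 and P* = 34.4.
At P = 36, buyers demand (41 - 36)/6 = 0.8333 while sellers would supply more, so the quantity traded is 0.8333 at price 36.
The supply price at Q = 0.8333 is 33.3333. PS is the trapezoid between 36 and supply over [0, 0.8333]: (1/2)[(36 - 30) + (36 - 33.3333)](0.8333) = 3.6111.

3.61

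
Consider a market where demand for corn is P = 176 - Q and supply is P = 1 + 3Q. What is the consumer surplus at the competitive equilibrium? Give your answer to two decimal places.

Setting demand equal to supply, 175 = 4Q, so Q* = 43.75 and P* = 132.25.
Consumer surplus is the triangle under demand above P*: (1/2)(43.75)(176 - 132.25) = (1/2)(43.75)(43.75) = 957.0312.

957.03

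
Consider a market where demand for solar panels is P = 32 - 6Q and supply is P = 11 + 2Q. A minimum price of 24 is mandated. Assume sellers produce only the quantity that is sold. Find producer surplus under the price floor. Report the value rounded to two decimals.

15.56

Free-market equilibrium: 32 - 6Q = 11 + 2Q gives Q* = 2.625, P* = 16.25.
At P = 24, buyers demand (32 - 24)/6 = 1.3333 while sellers would supply more, so the quantity traded is 1.3333 at price 24.
The supply price at Q = 1.3333 is 13.6667. PS is the trapezoid between 24 and supply over [0, 1.3333]: (1/2)[(24 - 11) + (24 - 13.6667)](1.3333) = 15.5556.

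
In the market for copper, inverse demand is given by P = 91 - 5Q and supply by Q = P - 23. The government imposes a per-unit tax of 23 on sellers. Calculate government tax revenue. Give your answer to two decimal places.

Rewriting supply in inverse form: P = 23 + Q.
Pre-tax equilibrium: 91 - 5Q = 23 + Q gives Q* = 11.3333, P* = 34.3333.
A tax on sellers shifts supply up by 23: 91 - 5Q = 23 + Q + 23, so Q_t = 7.5. Buyers pay P_b = 53.5; sellers receive P_s = P_b - 23 = 30.5.
Revenue is the tax times quantity traded: 23 x 7.5 = 172.5.

172.50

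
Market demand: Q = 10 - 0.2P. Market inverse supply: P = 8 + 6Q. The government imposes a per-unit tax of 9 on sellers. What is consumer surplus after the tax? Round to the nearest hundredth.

22.50

Rewriting demand in inverse form: P = 50 - 5Q.
Pre-tax equilibrium: 50 - 5Q = 8 + 6Q gives Q* = 3.8182, P* = 30.9091.
A tax on sellers shifts supply up by 9: 50 - 5Q = 8 + 6Q + 9, so Q_t = 3. Buyers pay P_b = 35; sellers receive P_s = P_b - 9 = 26.
Consumer surplus is the triangle under demand above P_b: (1/2)(3)(50 - 35) = 22.5.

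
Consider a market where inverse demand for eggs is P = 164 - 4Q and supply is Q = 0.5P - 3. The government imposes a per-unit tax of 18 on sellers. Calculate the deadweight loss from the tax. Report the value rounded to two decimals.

Rewriting supply in inverse form: P = 6 + 2Q.
Without the tax, 164 - 4Q = 6 + 2Q so Q* = 26.3333 and P* = 58.6667.
With the tax, sellers need 18 more per unit: 164 - 4Q = 6 + 2Q + 18, so Q_t = 23.3333. Buyers pay P_b = 70.6667; sellers receive P_s = P_b - 18 = 52.6667.
Deadweight loss is the triangle between the curves from Q_t to Q*: (1/2)(26.3333 - 23.3333)(18) = 27.

27.00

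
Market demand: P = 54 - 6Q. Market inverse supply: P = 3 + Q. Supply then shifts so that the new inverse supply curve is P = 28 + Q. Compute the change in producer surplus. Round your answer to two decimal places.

-19.64

Initial equilibrium: Q_0 = 7.2857, P_0 = 10.2857; CS_0 = (1/2)(7.2857)(43.7143) = 159.2449, PS_0 = (1/2)(7.2857)(7.2857) = 26.5408.
New equilibrium: 54 - 6Q = 28 + Q gives Q_1 = 3.7143, P_1 = 31.7143; CS_1 = 41.3878, PS_1 = 6.898.
Change in producer surplus = 6.898 - 26.5408 = -19.6429.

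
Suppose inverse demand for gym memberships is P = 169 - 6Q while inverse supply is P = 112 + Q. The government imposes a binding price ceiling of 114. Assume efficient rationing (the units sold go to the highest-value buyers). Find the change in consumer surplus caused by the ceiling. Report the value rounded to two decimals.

-100.92

Free-market equilibrium: 169 - 6Q = 112 + Q gives Q* = 8.1429, P* = 120.1429.
At the ceiling price 114, quantity supplied is (114 - 112)/1 = 2; supply is the short side, so Q = 2 trades at P = 114.
CS goes from (1/2)(8.1429)(48.8571) = 198.9184 to 98 (computed as (169 - 114)(2) - (1/2)(6)(2)^2), a change of -100.9184.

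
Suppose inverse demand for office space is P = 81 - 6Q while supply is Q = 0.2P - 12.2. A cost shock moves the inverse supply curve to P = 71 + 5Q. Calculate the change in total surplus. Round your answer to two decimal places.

-13.64

Rewriting supply in inverse form: P = 61 + 5Q.
Initial equilibrium: Q_0 = 1.8182, P_0 = 70.0909; CS_0 = (1/2)(1.8182)(10.9091) = 9.9174, PS_0 = (1/2)(1.8182)(9.0909) = 8.2645.
New equilibrium: 81 - 6Q = 71 + 5Q gives Q_1 = 0.9091, P_1 = 75.5455; CS_1 = 2.4793, PS_1 = 2.0661.
Change in total surplus = (2.4793 + 2.0661) - (9.9174 + 8.2645) = -13.6364.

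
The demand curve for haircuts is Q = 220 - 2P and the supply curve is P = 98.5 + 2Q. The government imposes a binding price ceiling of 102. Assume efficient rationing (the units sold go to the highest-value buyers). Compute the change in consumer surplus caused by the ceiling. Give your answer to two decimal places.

Rewriting demand in inverse form: P = 110 - 0.5Q.
Without the control, 110 - 0.5Q = 98.5 + 2Q so Q* = 4.6 and P* = 107.7.
At the ceiling price 102, quantity supplied is (102 - 98.5)/2 = 1.75; supply is the short side, so Q = 1.75 trades at P = 102.
CS goes from (1/2)(4.6)(2.3) = 5.29 to 13.2344 (computed as (110 - 102)(1.75) - (1/2)(0.5)(1.75)^2), a change of 7.9444.

7.94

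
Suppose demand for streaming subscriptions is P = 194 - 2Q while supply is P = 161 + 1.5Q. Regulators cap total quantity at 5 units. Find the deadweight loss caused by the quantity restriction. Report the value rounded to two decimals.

Unrestricted equilibrium: Q* = (194 - 161)/(2 + 1.5) = 9.4286.
At Q = 5 the demand price is 194 - 2(5) = 184 and the supply price is 161 + 1.5(5) = 168.5.
DWL = (1/2)(gap between curves at 5) x (Q* - 5) = (1/2)(15.5)(4.4286) = 34.3214.

34.32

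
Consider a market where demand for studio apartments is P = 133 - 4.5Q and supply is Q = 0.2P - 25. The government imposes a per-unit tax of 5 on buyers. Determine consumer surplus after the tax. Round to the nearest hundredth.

0.22

Rewriting supply in inverse form: P = 125 + 5Q.
Pre-tax equilibrium: 133 - 4.5Q = 125 + 5Q gives Q* = 0.8421, P* = 129.2105.
With the tax, buyers' net willingness to pay falls by 5: (133 - 5) - 4.5Q = 125 + 5Q, so Q_t = 0.3158. Buyers pay P_b = 131.5789; sellers receive P_s = P_b - 5 = 126.5789.
Consumer surplus is the triangle under demand above P_b: (1/2)(0.3158)(133 - 131.5789) = 0.2244.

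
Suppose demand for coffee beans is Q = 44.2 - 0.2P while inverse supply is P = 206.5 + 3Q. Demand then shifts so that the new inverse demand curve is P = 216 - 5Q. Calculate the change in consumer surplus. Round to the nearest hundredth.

Rewriting demand in inverse form: P = 221 - 5Q.
Initial equilibrium: Q_0 = 1.8125, P_0 = 211.9375; CS_0 = (1/2)(1.8125)(9.0625) = 8.2129, PS_0 = (1/2)(1.8125)(5.4375) = 4.9277.
New equilibrium: 216 - 5Q = 206.5 + 3Q gives Q_1 = 1.1875, P_1 = 210.0625; CS_1 = 3.5254, PS_1 = 2.1152.
Change in consumer surplus = 3.5254 - 8.2129 = -4.6875.

-4.69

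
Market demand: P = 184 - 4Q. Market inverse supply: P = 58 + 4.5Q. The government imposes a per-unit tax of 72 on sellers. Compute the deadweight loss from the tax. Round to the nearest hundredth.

304.94

Without the tax, 184 - 4Q = 58 + 4.5Q so Q* = 14.8235 and P* = 124.7059.
A tax on sellers shifts supply up by 72: 184 - 4Q = 58 + 4.5Q + 72, so Q_t = 6.3529. Buyers pay P_b = 158.5882; sellers receive P_s = P_b - 72 = 86.5882.
The welfare triangle lost has base Q* - Q_t = 8.4706 and height t = 72, so DWL = (1/2)(8.4706)(72) = 304.9412.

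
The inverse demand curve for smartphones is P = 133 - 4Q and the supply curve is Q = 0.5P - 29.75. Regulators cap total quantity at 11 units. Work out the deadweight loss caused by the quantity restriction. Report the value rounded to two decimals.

4.69

Rewriting supply in inverse form: P = 59.5 + 2Q.
Without the quota, 133 - 4Q = 59.5 + 2Q gives Q* = 12.25.
At Q = 11 the demand price is 133 - 4(11) = 89 and the supply price is 59.5 + 2(11) = 81.5.
Deadweight loss is the triangle between the curves from 11 to 12.25: (1/2)(89 - 81.5)(12.25 - 11) = 4.6875.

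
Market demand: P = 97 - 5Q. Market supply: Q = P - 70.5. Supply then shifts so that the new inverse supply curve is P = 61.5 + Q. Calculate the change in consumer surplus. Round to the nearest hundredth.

38.75

Rewriting supply in inverse form: P = 70.5 + Q.
Initial equilibrium: Q_0 = 4.4167, P_0 = 74.9167; CS_0 = (1/2)(4.4167)(22.0833) = 48.7674, PS_0 = (1/2)(4.4167)(4.4167) = 9.7535.
New equilibrium: 97 - 5Q = 61.5 + Q gives Q_1 = 5.9167, P_1 = 67.4167; CS_1 = 87.5174, PS_1 = 17.5035.
Change in consumer surplus = 87.5174 - 48.7674 = 38.75.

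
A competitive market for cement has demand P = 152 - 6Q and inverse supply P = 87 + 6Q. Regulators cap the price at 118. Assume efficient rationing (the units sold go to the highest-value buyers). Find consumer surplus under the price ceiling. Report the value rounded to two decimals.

Without the control, 152 - 6Q = 87 + 6Q so Q* = 5.4167 and P* = 119.5.
At P = 118, sellers supply (118 - 87)/6 = 5.1667 while buyers want more, so the quantity traded is 5.1667 at price 118.
The demand price at Q = 5.1667 is 121. CS is the trapezoid between demand and 118 over [0, 5.1667]: (1/2)[(152 - 118) + (121 - 118)](5.1667) = 95.5833.

95.58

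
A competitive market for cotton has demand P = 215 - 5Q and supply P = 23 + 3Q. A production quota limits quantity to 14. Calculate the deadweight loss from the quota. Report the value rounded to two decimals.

400.00

Unrestricted equilibrium: Q* = (215 - 23)/(5 + 3) = 24.
At Q = 14 the demand price is 215 - 5(14) = 145 and the supply price is 23 + 3(14) = 65.
Deadweight loss is the triangle between the curves from 14 to 24: (1/2)(145 - 65)(24 - 14) = 400.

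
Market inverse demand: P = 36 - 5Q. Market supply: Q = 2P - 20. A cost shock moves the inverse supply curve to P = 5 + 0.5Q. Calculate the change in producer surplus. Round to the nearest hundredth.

2.36

Rewriting supply in inverse form: P = 10 + 0.5Q.
Initial equilibrium: Q_0 = 4.7273, P_0 = 12.3636; CS_0 = (1/2)(4.7273)(23.6364) = 55.8678, PS_0 = (1/2)(4.7273)(2.3636) = 5.5868.
New equilibrium: 36 - 5Q = 5 + 0.5Q gives Q_1 = 5.6364, P_1 = 7.8182; CS_1 = 79.4215, PS_1 = 7.9421.
Change in producer surplus = 7.9421 - 5.5868 = 2.3554.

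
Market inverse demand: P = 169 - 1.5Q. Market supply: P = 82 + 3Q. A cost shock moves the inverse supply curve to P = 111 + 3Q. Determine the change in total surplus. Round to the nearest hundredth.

-467.22

Initial equilibrium: Q_0 = 19.3333, P_0 = 140; CS_0 = (1/2)(19.3333)(29) = 280.3333, PS_0 = (1/2)(19.3333)(58) = 560.6667.
New equilibrium: 169 - 1.5Q = 111 + 3Q gives Q_1 = 12.8889, P_1 = 149.6667; CS_1 = 124.5926, PS_1 = 249.1852.
Change in total surplus = (124.5926 + 249.1852) - (280.3333 + 560.6667) = -467.2222.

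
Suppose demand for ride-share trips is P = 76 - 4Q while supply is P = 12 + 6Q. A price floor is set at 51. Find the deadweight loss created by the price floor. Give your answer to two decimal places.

Without the control, 76 - 4Q = 12 + 6Q so Q* = 6.4 and P* = 50.4.
At the floor price 51, quantity demanded is (76 - 51)/4 = 6.25; demand is the short side, so Q = 6.25 trades at P = 51.
The lost-trades triangle has base Q* - 6.25 = 0.15 and height equal to the gap between the curves at Q = 6.25, which is 51 - 49.5 = 1.5. DWL = (1/2)(0.15)(1.5) = 0.1125.

0.11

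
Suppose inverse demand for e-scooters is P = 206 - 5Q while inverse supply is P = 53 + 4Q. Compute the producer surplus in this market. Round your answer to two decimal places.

578.00

Equilibrium: 206 - 5Q = 53 + 4Q, so Q* = 17 and P* = 121.
Producer surplus is the triangle above supply below P*: (1/2)(17)(121 - 53) = (1/2)(17)(68) = 578.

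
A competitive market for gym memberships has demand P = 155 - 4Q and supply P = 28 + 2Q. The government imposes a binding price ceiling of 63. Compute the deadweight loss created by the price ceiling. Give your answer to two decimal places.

40.33

Without the control, 155 - 4Q = 28 + 2Q so Q* = 21.1667 and P* = 70.3333.
At P = 63, sellers supply (63 - 28)/2 = 17.5 while buyers want more, so the quantity traded is 17.5 at price 63.
At Q = 17.5 the demand price is 85 and the supply price is 63. Deadweight loss is the triangle between the curves from 17.5 to 21.1667: (1/2)(85 - 63)(21.1667 - 17.5) = 40.3333.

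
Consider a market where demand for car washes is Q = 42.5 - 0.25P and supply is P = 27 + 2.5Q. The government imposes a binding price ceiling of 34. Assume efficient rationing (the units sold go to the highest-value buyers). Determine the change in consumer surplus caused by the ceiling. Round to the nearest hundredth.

Rewriting demand in inverse form: P = 170 - 4Q.
Without the control, 170 - 4Q = 27 + 2.5Q so Q* = 22 and P* = 82.
At P = 34, sellers supply (34 - 27)/2.5 = 2.8 while buyers want more, so the quantity traded is 2.8 at price 34.
CS goes from (1/2)(22)(88) = 968 to 365.12 (computed as (170 - 34)(2.8) - (1/2)(4)(2.8)^2), a change of -602.88.

-602.88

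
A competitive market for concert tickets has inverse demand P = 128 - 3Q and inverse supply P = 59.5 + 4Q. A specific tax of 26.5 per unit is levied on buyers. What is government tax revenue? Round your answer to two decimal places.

Without the tax, 128 - 3Q = 59.5 + 4Q so Q* = 9.7857 and P* = 98.6429.
With the tax, buyers' net willingness to pay falls by 26.5: (128 - 26.5) - 3Q = 59.5 + 4Q, so Q_t = 6. Buyers pay P_b = 110; sellers receive P_s = P_b - 26.5 = 83.5.
Tax revenue = t x Q_t = 26.5 x 6 = 159.

159.00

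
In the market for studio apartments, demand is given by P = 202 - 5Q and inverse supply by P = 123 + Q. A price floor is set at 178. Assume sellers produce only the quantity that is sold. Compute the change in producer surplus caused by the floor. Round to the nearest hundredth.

165.80

Free-market equilibrium: 202 - 5Q = 123 + Q gives Q* = 13.1667, P* = 136.1667.
At the floor price 178, quantity demanded is (202 - 178)/5 = 4.8; demand is the short side, so Q = 4.8 trades at P = 178.
PS goes from (1/2)(13.1667)(13.1667) = 86.6806 to 252.48 (computed as (178 - 123)(4.8) - (1/2)(1)(4.8)^2), a change of 165.7994.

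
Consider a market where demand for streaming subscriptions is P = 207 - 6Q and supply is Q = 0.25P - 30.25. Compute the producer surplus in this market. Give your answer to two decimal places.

147.92

Rewriting supply in inverse form: P = 121 + 4Q.
Equilibrium: 207 - 6Q = 121 + 4Q, so Q* = 8.6 and P* = 155.4.
The supply curve's price intercept is 121, so PS = (1/2)(Q*)(P* - 121) = (1/2)(8.6)(34.4) = 147.92.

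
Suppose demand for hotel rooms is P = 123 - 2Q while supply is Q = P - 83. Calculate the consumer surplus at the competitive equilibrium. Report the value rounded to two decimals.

Rewriting supply in inverse form: P = 83 + Q.
Equilibrium: 123 - 2Q = 83 + Q, so Q* = 13.3333 and P* = 96.3333.
Consumer surplus is the triangle under demand above P*: (1/2)(13.3333)(123 - 96.3333) = (1/2)(13.3333)(26.6667) = 177.7778.

177.78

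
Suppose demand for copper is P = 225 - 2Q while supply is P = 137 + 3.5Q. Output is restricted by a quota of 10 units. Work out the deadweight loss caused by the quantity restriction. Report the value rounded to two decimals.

Unrestricted equilibrium: Q* = (225 - 137)/(2 + 3.5) = 16.
At Q = 10 the demand price is 225 - 2(10) = 205 and the supply price is 137 + 3.5(10) = 172.
Deadweight loss is the triangle between the curves from 10 to 16: (1/2)(205 - 172)(16 - 10) = 99.

99.00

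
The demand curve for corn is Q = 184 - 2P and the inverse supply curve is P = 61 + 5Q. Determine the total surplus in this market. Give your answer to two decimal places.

Rewriting demand in inverse form: P = 92 - 0.5Q.
Equilibrium: 92 - 0.5Q = 61 + 5Q, so Q* = 5.6364 and P* = 89.1818.
CS = (1/2)(5.6364)(2.8182) = 7.9421 and PS = (1/2)(5.6364)(28.1818) = 79.4215, so total surplus = 87.3636.

87.36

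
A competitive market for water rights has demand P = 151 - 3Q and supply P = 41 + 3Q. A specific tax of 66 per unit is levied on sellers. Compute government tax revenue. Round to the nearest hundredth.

Without the tax, 151 - 3Q = 41 + 3Q so Q* = 18.3333 and P* = 96.
With the tax, sellers need 66 more per unit: 151 - 3Q = 41 + 3Q + 66, so Q_t = 7.3333. Buyers pay P_b = 129; sellers receive P_s = P_b - 66 = 63.
Tax revenue = t x Q_t = 66 x 7.3333 = 484.

484.00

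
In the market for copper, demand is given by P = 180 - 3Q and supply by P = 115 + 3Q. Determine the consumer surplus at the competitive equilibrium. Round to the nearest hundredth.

Setting demand equal to supply, 65 = 6Q, so Q* = 10.8333 and P* = 147.5.
Consumer surplus is the triangle under demand above P*: (1/2)(10.8333)(180 - 147.5) = (1/2)(10.8333)(32.5) = 176.0417.

176.04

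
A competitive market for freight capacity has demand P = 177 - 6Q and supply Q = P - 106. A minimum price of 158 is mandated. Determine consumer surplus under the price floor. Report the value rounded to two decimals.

Rewriting supply in inverse form: P = 106 + Q.
Free-market equilibrium: 177 - 6Q = 106 + Q gives Q* = 10.1429, P* = 116.1429.
At P = 158, buyers demand (177 - 158)/6 = 3.1667 while sellers would supply more, so the quantity traded is 3.1667 at price 158.
CS is the triangle under demand above 158: (1/2)(3.1667)(177 - 158) = 30.0833.

30.08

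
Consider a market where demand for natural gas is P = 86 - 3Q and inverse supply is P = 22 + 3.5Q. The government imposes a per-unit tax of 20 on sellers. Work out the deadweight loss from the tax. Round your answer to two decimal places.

30.77

Without the tax, 86 - 3Q = 22 + 3.5Q so Q* = 9.8462 and P* = 56.4615.
With the tax, sellers need 20 more per unit: 86 - 3Q = 22 + 3.5Q + 20, so Q_t = 6.7692. Buyers pay P_b = 65.6923; sellers receive P_s = P_b - 20 = 45.6923.
The welfare triangle lost has base Q* - Q_t = 3.0769 and height t = 20, so DWL = (1/2)(3.0769)(20) = 30.7692.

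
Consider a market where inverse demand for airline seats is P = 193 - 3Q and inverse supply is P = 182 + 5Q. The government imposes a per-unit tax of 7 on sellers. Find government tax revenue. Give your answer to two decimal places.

Pre-tax equilibrium: 193 - 3Q = 182 + 5Q gives Q* = 1.375, P* = 188.875.
With the tax, sellers need 7 more per unit: 193 - 3Q = 182 + 5Q + 7, so Q_t = 0.5. Buyers pay P_b = 191.5; sellers receive P_s = P_b - 7 = 184.5.
Revenue is the tax times quantity traded: 7 x 0.5 = 3.5.

3.50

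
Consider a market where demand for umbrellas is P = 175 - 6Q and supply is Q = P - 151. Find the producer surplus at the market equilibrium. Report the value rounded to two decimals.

Rewriting supply in inverse form: P = 151 + Q.
Setting demand equal to supply, 24 = 7Q, so Q* = 3.4286 and P* = 154.4286.
PS is the area between P* and the supply curve from 0 to Q*: (1/2)(3.4286)(3.4286) = 5.8776.

5.88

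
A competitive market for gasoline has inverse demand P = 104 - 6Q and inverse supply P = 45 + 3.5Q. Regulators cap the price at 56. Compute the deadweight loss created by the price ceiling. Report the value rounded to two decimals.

44.70

Without the control, 104 - 6Q = 45 + 3.5Q so Q* = 6.2105 and P* = 66.7368.
At P = 56, sellers supply (56 - 45)/3.5 = 3.1429 while buyers want more, so the quantity traded is 3.1429 at price 56.
The lost-trades triangle has base Q* - 3.1429 = 3.0677 and height equal to the gap between the curves at Q = 3.1429, which is 85.1429 - 56 = 29.1429. DWL = (1/2)(3.0677)(29.1429) = 44.7003.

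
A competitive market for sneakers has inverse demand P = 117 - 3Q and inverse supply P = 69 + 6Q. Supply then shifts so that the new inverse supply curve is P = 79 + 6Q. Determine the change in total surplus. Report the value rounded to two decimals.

Initial equilibrium: Q_0 = 5.3333, P_0 = 101; CS_0 = (1/2)(5.3333)(16) = 42.6667, PS_0 = (1/2)(5.3333)(32) = 85.3333.
New equilibrium: 117 - 3Q = 79 + 6Q gives Q_1 = 4.2222, P_1 = 104.3333; CS_1 = 26.7407, PS_1 = 53.4815.
Change in total surplus = (26.7407 + 53.4815) - (42.6667 + 85.3333) = -47.7778.

-47.78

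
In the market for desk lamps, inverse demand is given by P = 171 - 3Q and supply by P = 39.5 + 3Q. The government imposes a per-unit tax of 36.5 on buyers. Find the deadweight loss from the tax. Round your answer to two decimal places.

111.02

Without the tax, 171 - 3Q = 39.5 + 3Q so Q* = 21.9167 and P* = 105.25.
With the tax, buyers' net willingness to pay falls by 36.5: (171 - 36.5) - 3Q = 39.5 + 3Q, so Q_t = 15.8333. Buyers pay P_b = 123.5; sellers receive P_s = P_b - 36.5 = 87.
Deadweight loss is the triangle between the curves from Q_t to Q*: (1/2)(21.9167 - 15.8333)(36.5) = 111.0208.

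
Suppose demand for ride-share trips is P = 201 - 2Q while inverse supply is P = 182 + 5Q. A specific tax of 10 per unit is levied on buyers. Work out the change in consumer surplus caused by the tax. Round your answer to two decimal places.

Without the tax, 201 - 2Q = 182 + 5Q so Q* = 2.7143 and P* = 195.5714.
With the tax, buyers' net willingness to pay falls by 10: (201 - 10) - 2Q = 182 + 5Q, so Q_t = 1.2857. Buyers pay P_b = 198.4286; sellers receive P_s = P_b - 10 = 188.4286.
Consumers lose the trapezoid between P* and P_b out to Q_t plus the triangle from Q_t to Q*: change in CS = 1.6531 - 7.3673 = -5.7143.

-5.71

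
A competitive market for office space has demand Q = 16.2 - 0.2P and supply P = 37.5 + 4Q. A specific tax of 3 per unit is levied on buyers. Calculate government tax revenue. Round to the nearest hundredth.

13.50

Rewriting demand in inverse form: P = 81 - 5Q.
Without the tax, 81 - 5Q = 37.5 + 4Q so Q* = 4.8333 and P* = 56.8333.
With the tax, buyers' net willingness to pay falls by 3: (81 - 3) - 5Q = 37.5 + 4Q, so Q_t = 4.5. Buyers pay P_b = 58.5; sellers receive P_s = P_b - 3 = 55.5.
Revenue is the tax times quantity traded: 3 x 4.5 = 13.5.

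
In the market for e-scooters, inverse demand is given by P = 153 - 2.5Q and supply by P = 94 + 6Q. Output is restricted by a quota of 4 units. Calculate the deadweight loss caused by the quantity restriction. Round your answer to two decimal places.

Without the quota, 153 - 2.5Q = 94 + 6Q gives Q* = 6.9412.
At Q = 4 the demand price is 153 - 2.5(4) = 143 and the supply price is 94 + 6(4) = 118.
DWL = (1/2)(gap between curves at 4) x (Q* - 4) = (1/2)(25)(2.9412) = 36.7647.

36.76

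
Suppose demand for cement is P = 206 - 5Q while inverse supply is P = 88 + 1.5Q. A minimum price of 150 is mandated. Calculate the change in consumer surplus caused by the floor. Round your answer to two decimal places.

-510.31

Free-market equilibrium: 206 - 5Q = 88 + 1.5Q gives Q* = 18.1538, P* = 115.2308.
At the floor price 150, quantity demanded is (206 - 150)/5 = 11.2; demand is the short side, so Q = 11.2 trades at P = 150.
CS goes from (1/2)(18.1538)(90.7692) = 823.9053 to 313.6 (computed as (206 - 150)(11.2) - (1/2)(5)(11.2)^2), a change of -510.3053.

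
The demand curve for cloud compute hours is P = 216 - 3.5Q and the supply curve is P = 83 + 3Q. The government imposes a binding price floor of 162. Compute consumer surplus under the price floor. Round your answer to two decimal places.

Free-market equilibrium: 216 - 3.5Q = 83 + 3Q gives Q* = 20.4615, P* = 144.3846.
At P = 162, buyers demand (216 - 162)/3.5 = 15.4286 while sellers would supply more, so the quantity traded is 15.4286 at price 162.
CS is the triangle under demand above 162: (1/2)(15.4286)(216 - 162) = 416.5714.

416.57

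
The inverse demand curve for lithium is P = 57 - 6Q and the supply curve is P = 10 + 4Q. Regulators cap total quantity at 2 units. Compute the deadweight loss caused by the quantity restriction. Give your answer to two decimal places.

36.45

Without the quota, 57 - 6Q = 10 + 4Q gives Q* = 4.7.
At Q = 2 the demand price is 57 - 6(2) = 45 and the supply price is 10 + 4(2) = 18.
DWL = (1/2)(gap between curves at 2) x (Q* - 2) = (1/2)(27)(2.7) = 36.45.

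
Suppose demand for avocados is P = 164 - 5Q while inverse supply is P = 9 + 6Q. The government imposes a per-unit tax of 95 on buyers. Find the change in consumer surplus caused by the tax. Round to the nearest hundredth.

Pre-tax equilibrium: 164 - 5Q = 9 + 6Q gives Q* = 14.0909, P* = 93.5455.
A tax on buyers shifts demand down by 95: (164 - 95) - 5Q = 9 + 6Q, so Q_t = 5.4545. Buyers pay P_b = 136.7273; sellers receive P_s = P_b - 95 = 41.7273.
Consumers lose the trapezoid between P* and P_b out to Q_t plus the triangle from Q_t to Q*: change in CS = 74.3802 - 496.3843 = -422.0041.

-422.00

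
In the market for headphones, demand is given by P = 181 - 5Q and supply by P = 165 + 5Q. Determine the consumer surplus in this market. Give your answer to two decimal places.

Equilibrium: 181 - 5Q = 165 + 5Q, so Q* = 1.6 and P* = 173.
The demand choke price is 181, so CS = (1/2)(Q*)(181 - P*) = (1/2)(1.6)(8) = 6.4.

6.40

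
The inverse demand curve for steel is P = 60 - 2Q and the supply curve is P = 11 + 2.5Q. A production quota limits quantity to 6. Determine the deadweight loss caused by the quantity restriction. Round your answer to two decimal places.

53.78

Without the quota, 60 - 2Q = 11 + 2.5Q gives Q* = 10.8889.
At Q = 6 the demand price is 60 - 2(6) = 48 and the supply price is 11 + 2.5(6) = 26.
DWL = (1/2)(gap between curves at 6) x (Q* - 6) = (1/2)(22)(4.8889) = 53.7778.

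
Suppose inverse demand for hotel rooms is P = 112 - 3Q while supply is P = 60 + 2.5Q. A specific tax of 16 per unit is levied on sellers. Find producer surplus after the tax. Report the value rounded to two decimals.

Pre-tax equilibrium: 112 - 3Q = 60 + 2.5Q gives Q* = 9.4545, P* = 83.6364.
A tax on sellers shifts supply up by 16: 112 - 3Q = 60 + 2.5Q + 16, so Q_t = 6.5455. Buyers pay P_b = 92.3636; sellers receive P_s = P_b - 16 = 76.3636.
PS = (1/2)(Q_t)(P_s - 60) = (1/2)(6.5455)(16.3636) = 53.5537.

53.55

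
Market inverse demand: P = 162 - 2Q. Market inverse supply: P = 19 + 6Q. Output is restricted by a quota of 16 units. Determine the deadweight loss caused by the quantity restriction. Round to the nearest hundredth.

Without the quota, 162 - 2Q = 19 + 6Q gives Q* = 17.875.
At Q = 16 the demand price is 162 - 2(16) = 130 and the supply price is 19 + 6(16) = 115.
DWL = (1/2)(gap between curves at 16) x (Q* - 16) = (1/2)(15)(1.875) = 14.0625.

14.06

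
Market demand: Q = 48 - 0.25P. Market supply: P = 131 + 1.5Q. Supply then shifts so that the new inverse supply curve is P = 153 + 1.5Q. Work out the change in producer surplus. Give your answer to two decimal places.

Rewriting demand in inverse form: P = 192 - 4Q.
Initial equilibrium: Q_0 = 11.0909, P_0 = 147.6364; CS_0 = (1/2)(11.0909)(44.3636) = 246.0165, PS_0 = (1/2)(11.0909)(16.6364) = 92.2562.
New equilibrium: 192 - 4Q = 153 + 1.5Q gives Q_1 = 7.0909, P_1 = 163.6364; CS_1 = 100.562, PS_1 = 37.7107.
Change in producer surplus = 37.7107 - 92.2562 = -54.5455.

-54.55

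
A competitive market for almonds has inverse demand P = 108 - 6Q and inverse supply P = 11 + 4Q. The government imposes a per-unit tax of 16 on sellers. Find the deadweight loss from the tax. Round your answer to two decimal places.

Pre-tax equilibrium: 108 - 6Q = 11 + 4Q gives Q* = 9.7, P* = 49.8.
With the tax, sellers need 16 more per unit: 108 - 6Q = 11 + 4Q + 16, so Q_t = 8.1. Buyers pay P_b = 59.4; sellers receive P_s = P_b - 16 = 43.4.
Deadweight loss is the triangle between the curves from Q_t to Q*: (1/2)(9.7 - 8.1)(16) = 12.8.

12.80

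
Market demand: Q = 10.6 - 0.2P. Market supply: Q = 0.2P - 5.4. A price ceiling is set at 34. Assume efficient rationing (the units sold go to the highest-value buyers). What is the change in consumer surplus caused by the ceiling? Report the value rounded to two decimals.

4.80

Rewriting demand in inverse form: P = 53 - 5Q.
Rewriting supply in inverse form: P = 27 + 5Q.
Free-market equilibrium: 53 - 5Q = 27 + 5Q gives Q* = 2.6, P* = 40.
At P = 34, sellers supply (34 - 27)/5 = 1.4 while buyers want more, so the quantity traded is 1.4 at price 34.
CS goes from (1/2)(2.6)(13) = 16.9 to 21.7 (computed as (53 - 34)(1.4) - (1/2)(5)(1.4)^2), a change of 4.8.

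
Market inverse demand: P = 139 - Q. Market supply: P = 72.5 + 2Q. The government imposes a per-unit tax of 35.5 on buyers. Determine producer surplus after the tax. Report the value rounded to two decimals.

Without the tax, 139 - Q = 72.5 + 2Q so Q* = 22.1667 and P* = 116.8333.
A tax on buyers shifts demand down by 35.5: (139 - 35.5) - Q = 72.5 + 2Q, so Q_t = 10.3333. Buyers pay P_b = 128.6667; sellers receive P_s = P_b - 35.5 = 93.1667.
PS = (1/2)(Q_t)(P_s - 72.5) = (1/2)(10.3333)(20.6667) = 106.7778.

106.78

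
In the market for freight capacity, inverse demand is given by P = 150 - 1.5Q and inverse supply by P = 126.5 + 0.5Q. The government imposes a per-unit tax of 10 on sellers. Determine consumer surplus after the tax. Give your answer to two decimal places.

Without the tax, 150 - 1.5Q = 126.5 + 0.5Q so Q* = 11.75 and P* = 132.375.
A tax on sellers shifts supply up by 10: 150 - 1.5Q = 126.5 + 0.5Q + 10, so Q_t = 6.75. Buyers pay P_b = 139.875; sellers receive P_s = P_b - 10 = 129.875.
Consumer surplus is the triangle under demand above P_b: (1/2)(6.75)(150 - 139.875) = 34.1719.

34.17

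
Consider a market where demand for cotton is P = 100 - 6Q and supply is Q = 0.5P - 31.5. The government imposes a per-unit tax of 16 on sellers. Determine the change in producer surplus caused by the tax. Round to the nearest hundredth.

Rewriting supply in inverse form: P = 63 + 2Q.
Without the tax, 100 - 6Q = 63 + 2Q so Q* = 4.625 and P* = 72.25.
With the tax, sellers need 16 more per unit: 100 - 6Q = 63 + 2Q + 16, so Q_t = 2.625. Buyers pay P_b = 84.25; sellers receive P_s = P_b - 16 = 68.25.
Producers lose the trapezoid between P_s and P* out to Q_t plus the triangle from Q_t to Q*: change in PS = 6.8906 - 21.3906 = -14.5.

-14.50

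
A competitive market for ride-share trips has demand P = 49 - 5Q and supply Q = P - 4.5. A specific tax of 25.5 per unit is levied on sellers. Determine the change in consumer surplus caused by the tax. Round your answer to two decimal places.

Rewriting supply in inverse form: P = 4.5 + Q.
Without the tax, 49 - 5Q = 4.5 + Q so Q* = 7.4167 and P* = 11.9167.
With the tax, sellers need 25.5 more per unit: 49 - 5Q = 4.5 + Q + 25.5, so Q_t = 3.1667. Buyers pay P_b = 33.1667; sellers receive P_s = P_b - 25.5 = 7.6667.
Consumers lose the trapezoid between P* and P_b out to Q_t plus the triangle from Q_t to Q*: change in CS = 25.0694 - 137.5174 = -112.4479.

-112.45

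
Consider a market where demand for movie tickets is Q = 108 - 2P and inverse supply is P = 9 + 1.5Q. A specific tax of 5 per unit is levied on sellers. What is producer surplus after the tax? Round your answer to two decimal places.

Rewriting demand in inverse form: P = 54 - 0.5Q.
Pre-tax equilibrium: 54 - 0.5Q = 9 + 1.5Q gives Q* = 22.5, P* = 42.75.
With the tax, sellers need 5 more per unit: 54 - 0.5Q = 9 + 1.5Q + 5, so Q_t = 20. Buyers pay P_b = 44; sellers receive P_s = P_b - 5 = 39.
Producer surplus is the triangle above supply below P_s: (1/2)(20)(39 - 9) = 300.

300.00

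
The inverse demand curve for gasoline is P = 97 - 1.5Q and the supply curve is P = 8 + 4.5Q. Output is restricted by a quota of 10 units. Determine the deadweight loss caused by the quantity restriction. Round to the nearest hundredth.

70.08

Unrestricted equilibrium: Q* = (97 - 8)/(1.5 + 4.5) = 14.8333.
At Q = 10 the demand price is 97 - 1.5(10) = 82 and the supply price is 8 + 4.5(10) = 53.
Deadweight loss is the triangle between the curves from 10 to 14.8333: (1/2)(82 - 53)(14.8333 - 10) = 70.0833.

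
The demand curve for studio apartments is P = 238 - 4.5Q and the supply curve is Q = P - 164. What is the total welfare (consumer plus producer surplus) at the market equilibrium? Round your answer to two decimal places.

Rewriting supply in inverse form: P = 164 + Q.
Setting demand equal to supply, 74 = 5.5Q, so Q* = 13.4545 and P* = 177.4545.
CS = (1/2)(13.4545)(60.5455) = 407.3058 and PS = (1/2)(13.4545)(13.4545) = 90.5124, so total surplus = 497.8182.

497.82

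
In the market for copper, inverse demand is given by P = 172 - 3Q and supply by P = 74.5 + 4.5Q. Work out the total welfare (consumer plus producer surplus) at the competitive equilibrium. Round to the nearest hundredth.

633.75

Equilibrium: 172 - 3Q = 74.5 + 4.5Q, so Q* = 13 and P* = 133.
CS = (1/2)(13)(39) = 253.5 and PS = (1/2)(13)(58.5) = 380.25, so total surplus = 633.75.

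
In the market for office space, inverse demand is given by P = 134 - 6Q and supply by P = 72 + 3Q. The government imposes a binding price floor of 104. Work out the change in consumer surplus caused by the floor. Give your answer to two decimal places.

-67.37

Without the control, 134 - 6Q = 72 + 3Q so Q* = 6.8889 and P* = 92.6667.
At P = 104, buyers demand (134 - 104)/6 = 5 while sellers would supply more, so the quantity traded is 5 at price 104.
CS goes from (1/2)(6.8889)(41.3333) = 142.3704 to 75 (computed as (134 - 104)(5) - (1/2)(6)(5)^2), a change of -67.3704.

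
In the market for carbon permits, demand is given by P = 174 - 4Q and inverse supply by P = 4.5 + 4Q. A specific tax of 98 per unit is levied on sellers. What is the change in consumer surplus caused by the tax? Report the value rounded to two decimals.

-738.06

Without the tax, 174 - 4Q = 4.5 + 4Q so Q* = 21.1875 and P* = 89.25.
A tax on sellers shifts supply up by 98: 174 - 4Q = 4.5 + 4Q + 98, so Q_t = 8.9375. Buyers pay P_b = 138.25; sellers receive P_s = P_b - 98 = 40.25.
CS falls from (1/2)(21.1875)(84.75) = 897.8203 to (1/2)(8.9375)(35.75) = 159.7578, a change of -738.0625.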